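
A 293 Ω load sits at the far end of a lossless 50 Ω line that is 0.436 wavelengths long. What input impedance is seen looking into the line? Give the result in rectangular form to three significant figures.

βl = 2π × 0.436 = 157°
tan(βl) = tan(157°) = -0.425
Z_in = Z_0·(Z_L + jZ_0·tanβl)/(Z_0 + jZ_L·tanβl)
     = 50·(293 − j21.3)/(50 − j125)

Z_in ≈ 48 + j98.3 Ω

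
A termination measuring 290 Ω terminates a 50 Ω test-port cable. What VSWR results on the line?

VSWR ≈ 5.8

Γ = (290 − 50)/(290 + 50) = 0.706
VSWR = (1 + 0.706)/(1 − 0.706)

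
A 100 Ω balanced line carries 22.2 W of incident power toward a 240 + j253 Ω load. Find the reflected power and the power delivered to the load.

|Γ| = |(140 + j253)/(340 + j253)| = 0.682
|Γ|² = 0.466
P_refl = |Γ|²·P_inc = 10.3 W, P_del = (1 − |Γ|²)·P_inc = 11.9 W

P_reflected ≈ 10.3 W; P_delivered ≈ 11.9 W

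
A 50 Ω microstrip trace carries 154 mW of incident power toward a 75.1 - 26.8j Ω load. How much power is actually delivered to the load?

P_delivered ≈ 141 mW

|Γ| = |(25.1 − j26.8)/(125.1 − j26.8)| = 0.287
|Γ|² = 0.0824
P_refl = |Γ|²·P_inc = 12.7 mW, P_del = (1 − |Γ|²)·P_inc = 141 mW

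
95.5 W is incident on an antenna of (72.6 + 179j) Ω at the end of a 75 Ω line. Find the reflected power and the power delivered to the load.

|Γ| = |(-2.4 + j179)/(147.6 + j179)| = 0.772
|Γ|² = 0.595
P_refl = |Γ|²·P_inc = 56.9 W, P_del = (1 − |Γ|²)·P_inc = 38.6 W

P_reflected ≈ 56.9 W; P_delivered ≈ 38.6 W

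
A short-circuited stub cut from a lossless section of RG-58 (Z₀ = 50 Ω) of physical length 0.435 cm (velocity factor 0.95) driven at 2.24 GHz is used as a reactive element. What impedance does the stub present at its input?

λ = v/f = 0.95·c / 2.24 GHz = 0.127 m
βl = 2π·l/λ = 2π × 0.0342 = 12.3°
tan(βl) = 0.218
For a short-circuited stub, Z_in = jZ_0·tan(βl)

Z_in ≈ +j10.9 Ω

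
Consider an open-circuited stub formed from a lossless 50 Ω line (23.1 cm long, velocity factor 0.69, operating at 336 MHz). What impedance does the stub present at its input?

λ = v/f = 0.69·c / 336 MHz = 0.616 m
βl = 2π·l/λ = 2π × 0.375 = 135°
tan(βl) = -1
For an open-circuited stub, Z_in = −jZ_0·cot(βl) = −jZ_0/tan(βl)

Z_in ≈ +j50 Ω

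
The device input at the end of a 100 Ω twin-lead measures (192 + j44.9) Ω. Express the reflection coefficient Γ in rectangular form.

Γ ≈ 0.331 + j0.103

Γ = (Z_L − Z_0)/(Z_L + Z_0) = (92 + j44.9)/(292 + j44.9)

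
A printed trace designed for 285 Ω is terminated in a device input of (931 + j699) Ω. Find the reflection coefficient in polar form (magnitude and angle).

Γ = (Z_L − Z_0)/(Z_L + Z_0) = (646 + j699)/(1216 + j699)
|Γ| = 952/1400 = 0.679

Γ ≈ 0.679 ∠ 17.4°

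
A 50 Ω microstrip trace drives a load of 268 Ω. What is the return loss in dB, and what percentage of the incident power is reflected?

RL ≈ 3.28 dB; 47% of incident power reflected

Γ = (268 − 50)/(268 + 50) = 0.686
RL = −20·log₁₀(0.686) = 3.28 dB
P_refl/P_inc = |Γ|² = 0.47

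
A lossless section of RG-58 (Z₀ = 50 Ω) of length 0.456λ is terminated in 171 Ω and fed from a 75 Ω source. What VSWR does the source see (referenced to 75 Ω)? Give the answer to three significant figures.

VSWR ≈ 2.52

βl = 2π × 0.456 = 164°
tan(βl) = -0.284
Z_in = Z_0·(Z_L + jZ_0·tanβl)/(Z_0 + jZ_L·tanβl) = 95.2 + j78.2 Ω
Γ_s = (Z_in − Z_s)/(Z_in + Z_s) = (20.2 + j78.2)/(170 + j78.2), |Γ_s| = 0.431
VSWR = (1 + |Γ_s|)/(1 − |Γ_s|)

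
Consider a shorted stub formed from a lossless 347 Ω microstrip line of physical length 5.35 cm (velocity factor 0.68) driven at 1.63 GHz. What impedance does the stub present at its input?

Z_in ≈ −j170 Ω

λ = v/f = 0.68·c / 1.63 GHz = 0.125 m
βl = 2π·l/λ = 2π × 0.427 = 154°
tan(βl) = -0.49
For a shorted stub, Z_in = jZ_0·tan(βl)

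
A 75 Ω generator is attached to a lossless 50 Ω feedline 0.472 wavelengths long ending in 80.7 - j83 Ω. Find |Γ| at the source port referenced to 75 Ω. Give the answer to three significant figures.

|Γ| ≈ 0.432

βl = 2π × 0.472 = 170°
tan(βl) = -0.178
Z_in = Z_0·(Z_L + jZ_0·tanβl)/(Z_0 + jZ_L·tanβl) = 144 − j71.9 Ω
Γ_s = (Z_in − Z_s)/(Z_in + Z_s) = (68.7 − j71.9)/(219 − j71.9), |Γ_s| = 0.432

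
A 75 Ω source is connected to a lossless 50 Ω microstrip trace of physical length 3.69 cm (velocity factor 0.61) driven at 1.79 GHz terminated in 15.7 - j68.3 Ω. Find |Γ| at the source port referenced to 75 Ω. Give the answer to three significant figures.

λ = v/f = 0.61·c / 1.79 GHz = 0.102 m
βl = 2π·l/λ = 2π × 0.361 = 130°
tan(βl) = -1.19
Z_in = Z_0·(Z_L + jZ_0·tanβl)/(Z_0 + jZ_L·tanβl) = 70.6 + j161 Ω
Γ_s = (Z_in − Z_s)/(Z_in + Z_s) = (-4.39 + j161)/(146 + j161), |Γ_s| = 0.741

|Γ| ≈ 0.741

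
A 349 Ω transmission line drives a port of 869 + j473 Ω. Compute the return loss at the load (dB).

Γ = (520 + j473)/(1218 + j473), |Γ| = 0.538
RL = −20·log₁₀|Γ| = −20·log₁₀(0.538)

RL ≈ 5.38 dB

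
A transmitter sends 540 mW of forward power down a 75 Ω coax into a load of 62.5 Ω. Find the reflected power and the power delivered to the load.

P_reflected ≈ 4.46 mW; P_delivered ≈ 536 mW

Γ = (62.5 − 75)/(62.5 + 75) = -0.0909
|Γ|² = 0.00826
P_refl = |Γ|²·P_inc = 4.46 mW, P_del = (1 − |Γ|²)·P_inc = 536 mW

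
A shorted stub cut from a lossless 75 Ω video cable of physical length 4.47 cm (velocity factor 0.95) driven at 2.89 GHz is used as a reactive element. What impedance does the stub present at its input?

Z_in ≈ −j22.7 Ω

λ = v/f = 0.95·c / 2.89 GHz = 0.0986 m
βl = 2π·l/λ = 2π × 0.453 = 163°
tan(βl) = -0.302
For a shorted stub, Z_in = jZ_0·tan(βl)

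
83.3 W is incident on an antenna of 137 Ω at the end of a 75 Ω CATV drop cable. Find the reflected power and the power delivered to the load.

P_reflected ≈ 7.12 W; P_delivered ≈ 76.2 W

Γ = (137 − 75)/(137 + 75) = 0.292
|Γ|² = 0.0855
P_refl = |Γ|²·P_inc = 7.12 W, P_del = (1 − |Γ|²)·P_inc = 76.2 W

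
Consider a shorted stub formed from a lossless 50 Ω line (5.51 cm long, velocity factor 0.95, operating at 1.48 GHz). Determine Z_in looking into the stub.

λ = v/f = 0.95·c / 1.48 GHz = 0.193 m
βl = 2π·l/λ = 2π × 0.286 = 103°
tan(βl) = -4.33
For a shorted stub, Z_in = jZ_0·tan(βl)

Z_in ≈ −j216 Ω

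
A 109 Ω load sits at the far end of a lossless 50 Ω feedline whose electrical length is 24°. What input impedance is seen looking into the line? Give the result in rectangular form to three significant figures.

tan(βl) = tan(24°) = 0.445
Z_in = Z_0·(Z_L + jZ_0·tanβl)/(Z_0 + jZ_L·tanβl)
     = 50·(109 + j22.3)/(50 + j48.5)

Z_in ≈ 67.3 − j43 Ω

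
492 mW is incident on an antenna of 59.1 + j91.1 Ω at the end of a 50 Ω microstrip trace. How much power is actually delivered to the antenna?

|Γ| = |(9.1 + j91.1)/(109.1 + j91.1)| = 0.644
|Γ|² = 0.415
P_refl = |Γ|²·P_inc = 204 mW, P_del = (1 − |Γ|²)·P_inc = 288 mW

P_delivered ≈ 288 mW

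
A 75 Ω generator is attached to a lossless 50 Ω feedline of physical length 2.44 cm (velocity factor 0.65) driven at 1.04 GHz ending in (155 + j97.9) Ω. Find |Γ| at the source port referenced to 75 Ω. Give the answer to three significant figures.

|Γ| ≈ 0.63

λ = v/f = 0.65·c / 1.04 GHz = 0.188 m
βl = 2π·l/λ = 2π × 0.13 = 46.8°
tan(βl) = 1.07
Z_in = Z_0·(Z_L + jZ_0·tanβl)/(Z_0 + jZ_L·tanβl) = 27.3 − j55.9 Ω
Γ_s = (Z_in − Z_s)/(Z_in + Z_s) = (-47.7 − j55.9)/(102 − j55.9), |Γ_s| = 0.63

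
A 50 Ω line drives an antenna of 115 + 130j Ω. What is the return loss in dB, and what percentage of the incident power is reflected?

Γ = (65 + j130)/(165 + j130), |Γ| = 0.692
RL = −20·log₁₀(0.692) = 3.2 dB
P_refl/P_inc = |Γ|² = 0.479

RL ≈ 3.2 dB; 47.9% of incident power reflected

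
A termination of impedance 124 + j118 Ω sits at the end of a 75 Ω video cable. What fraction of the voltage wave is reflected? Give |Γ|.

|Γ| ≈ 0.552

Γ = (Z_L − Z_0)/(Z_L + Z_0) = (49 + j118)/(199 + j118)
|Γ| = 128/231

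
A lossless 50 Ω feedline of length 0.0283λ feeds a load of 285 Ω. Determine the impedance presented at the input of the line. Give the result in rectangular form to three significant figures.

βl = 2π × 0.0283 = 10.2°
tan(βl) = tan(10.2°) = 0.18
Z_in = Z_0·(Z_L + jZ_0·tanβl)/(Z_0 + jZ_L·tanβl)
     = 50·(285 + j8.99)/(50 + j51.2)

Z_in ≈ 144 − j138 Ω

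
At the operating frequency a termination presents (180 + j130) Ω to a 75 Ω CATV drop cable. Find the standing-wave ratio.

VSWR ≈ 3.81

Γ = (Z_L − Z_0)/(Z_L + Z_0) = (105 + j130)/(255 + j130)
|Γ| = 167/286 = 0.584
VSWR = (1 + |Γ|)/(1 − |Γ|) = 1.58/0.416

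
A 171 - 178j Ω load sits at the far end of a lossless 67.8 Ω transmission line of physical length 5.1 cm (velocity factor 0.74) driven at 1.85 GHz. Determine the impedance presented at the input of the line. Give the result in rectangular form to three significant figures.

λ = v/f = 0.74·c / 1.85 GHz = 0.12 m
βl = 2π·l/λ = 2π × 0.425 = 153°
tan(βl) = tan(153°) = -0.51
Z_in = Z_0·(Z_L + jZ_0·tanβl)/(Z_0 + jZ_L·tanβl)
     = 67.8·(171 − j213)/(-22.9 − j87.1)

Z_in ≈ 122 + j165 Ω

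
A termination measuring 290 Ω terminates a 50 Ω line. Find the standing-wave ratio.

VSWR ≈ 5.8

Γ = (290 − 50)/(290 + 50) = 0.706
VSWR = (1 + 0.706)/(1 − 0.706)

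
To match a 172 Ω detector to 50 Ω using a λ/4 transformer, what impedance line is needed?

Z_qwt = √(Z_0·R_L) = √(50 × 172) = √8600

Z_qwt ≈ 92.7 Ω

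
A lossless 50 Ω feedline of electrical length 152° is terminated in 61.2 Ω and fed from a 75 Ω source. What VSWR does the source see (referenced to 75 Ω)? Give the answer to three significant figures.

VSWR ≈ 1.4

tan(βl) = -0.532
Z_in = Z_0·(Z_L + jZ_0·tanβl)/(Z_0 + jZ_L·tanβl) = 55.1 + j9.3 Ω
Γ_s = (Z_in − Z_s)/(Z_in + Z_s) = (-19.9 + j9.3)/(130 + j9.3), |Γ_s| = 0.168
VSWR = (1 + |Γ_s|)/(1 − |Γ_s|)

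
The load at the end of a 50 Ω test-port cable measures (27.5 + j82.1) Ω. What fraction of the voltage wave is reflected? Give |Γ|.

Γ = (Z_L − Z_0)/(Z_L + Z_0) = (-22.5 + j82.1)/(77.5 + j82.1)
|Γ| = 85.1/113

|Γ| ≈ 0.754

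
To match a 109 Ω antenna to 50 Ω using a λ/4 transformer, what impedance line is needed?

Z_qwt ≈ 73.8 Ω

Z_qwt = √(Z_0·R_L) = √(50 × 109) = √5450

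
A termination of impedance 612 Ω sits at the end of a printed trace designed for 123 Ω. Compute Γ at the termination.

Γ = (Z_L − Z_0)/(Z_L + Z_0) = (612 − 123)/(612 + 123) = 489/735

Γ = 0.665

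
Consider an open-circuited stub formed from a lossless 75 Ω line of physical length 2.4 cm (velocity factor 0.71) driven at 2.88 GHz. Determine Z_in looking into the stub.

Z_in ≈ +j37.9 Ω

λ = v/f = 0.71·c / 2.88 GHz = 0.074 m
βl = 2π·l/λ = 2π × 0.325 = 117°
tan(βl) = -1.98
For an open-circuited stub, Z_in = −jZ_0·cot(βl) = −jZ_0/tan(βl)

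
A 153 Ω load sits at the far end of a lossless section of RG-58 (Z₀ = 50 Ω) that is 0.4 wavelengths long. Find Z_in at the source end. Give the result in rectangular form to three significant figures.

Z_in ≈ 39.3 + j51.1 Ω

βl = 2π × 0.4 = 144°
tan(βl) = tan(144°) = -0.727
Z_in = Z_0·(Z_L + jZ_0·tanβl)/(Z_0 + jZ_L·tanβl)
     = 50·(153 − j36.3)/(50 − j111)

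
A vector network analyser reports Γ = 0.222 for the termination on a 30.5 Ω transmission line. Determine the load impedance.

Z_L = Z_0·(1 + Γ)/(1 − Γ) = 30.5·(1.22)/(0.778)

Z_L ≈ 47.9 Ω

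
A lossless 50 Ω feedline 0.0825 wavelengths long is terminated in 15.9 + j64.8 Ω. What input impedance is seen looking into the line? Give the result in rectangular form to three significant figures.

βl = 2π × 0.0825 = 29.7°
tan(βl) = tan(29.7°) = 0.57
Z_in = Z_0·(Z_L + jZ_0·tanβl)/(Z_0 + jZ_L·tanβl)
     = 50·(15.9 + j93.3)/(13 + j9.07)

Z_in ≈ 209 + j213 Ω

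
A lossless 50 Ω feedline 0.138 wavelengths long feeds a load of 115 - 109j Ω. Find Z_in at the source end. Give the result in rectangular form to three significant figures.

βl = 2π × 0.138 = 49.7°
tan(βl) = tan(49.7°) = 1.18
Z_in = Z_0·(Z_L + jZ_0·tanβl)/(Z_0 + jZ_L·tanβl)
     = 50·(115 − j50.1)/(178 + j136)

Z_in ≈ 13.7 − j24.4 Ω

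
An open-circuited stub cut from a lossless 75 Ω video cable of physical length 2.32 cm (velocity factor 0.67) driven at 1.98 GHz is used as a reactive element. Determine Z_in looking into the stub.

Z_in ≈ −j10.2 Ω

λ = v/f = 0.67·c / 1.98 GHz = 0.102 m
βl = 2π·l/λ = 2π × 0.229 = 82.3°
tan(βl) = 7.37
For an open-circuited stub, Z_in = −jZ_0·cot(βl) = −jZ_0/tan(βl)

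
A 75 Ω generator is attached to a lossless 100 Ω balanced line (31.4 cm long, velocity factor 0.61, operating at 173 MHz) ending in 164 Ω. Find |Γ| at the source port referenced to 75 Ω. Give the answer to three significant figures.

|Γ| ≈ 0.151

λ = v/f = 0.61·c / 173 MHz = 1.06 m
βl = 2π·l/λ = 2π × 0.297 = 107°
tan(βl) = -3.3
Z_in = Z_0·(Z_L + jZ_0·tanβl)/(Z_0 + jZ_L·tanβl) = 64.4 + j18.4 Ω
Γ_s = (Z_in − Z_s)/(Z_in + Z_s) = (-10.6 + j18.4)/(139 + j18.4), |Γ_s| = 0.151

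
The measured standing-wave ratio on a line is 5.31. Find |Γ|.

|Γ| = (S − 1)/(S + 1) = (5.31 − 1)/(5.31 + 1) = 4.31/6.31

|Γ| ≈ 0.683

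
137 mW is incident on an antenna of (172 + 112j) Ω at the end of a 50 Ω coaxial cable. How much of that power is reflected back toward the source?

|Γ| = |(122 + j112)/(222 + j112)| = 0.666
|Γ|² = 0.444
P_refl = |Γ|²·P_inc = 60.8 mW, P_del = (1 − |Γ|²)·P_inc = 76.2 mW

P_reflected ≈ 60.8 mW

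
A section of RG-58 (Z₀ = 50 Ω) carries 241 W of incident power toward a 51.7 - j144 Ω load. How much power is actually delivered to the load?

|Γ| = |(1.7 − j144)/(101.7 − j144)| = 0.817
|Γ|² = 0.667
P_refl = |Γ|²·P_inc = 161 W, P_del = (1 − |Γ|²)·P_inc = 80.2 W

P_delivered ≈ 80.2 W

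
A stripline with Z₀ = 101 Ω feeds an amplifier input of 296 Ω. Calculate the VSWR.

VSWR ≈ 2.93

Γ = (296 − 101)/(296 + 101) = 0.491
VSWR = (1 + 0.491)/(1 − 0.491)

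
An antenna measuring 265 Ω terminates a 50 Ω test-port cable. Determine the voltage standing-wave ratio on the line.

VSWR ≈ 5.3

Γ = (265 − 50)/(265 + 50) = 0.683
VSWR = (1 + 0.683)/(1 − 0.683)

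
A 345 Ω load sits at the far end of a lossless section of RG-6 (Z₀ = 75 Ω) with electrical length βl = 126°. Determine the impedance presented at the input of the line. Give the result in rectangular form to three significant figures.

tan(βl) = tan(126°) = -1.38
Z_in = Z_0·(Z_L + jZ_0·tanβl)/(Z_0 + jZ_L·tanβl)
     = 75·(345 − j103)/(75 − j475)

Z_in ≈ 24.3 + j50.7 Ω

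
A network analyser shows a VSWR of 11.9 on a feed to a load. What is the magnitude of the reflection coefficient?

|Γ| = (S − 1)/(S + 1) = (11.9 − 1)/(11.9 + 1) = 10.9/12.9

|Γ| ≈ 0.845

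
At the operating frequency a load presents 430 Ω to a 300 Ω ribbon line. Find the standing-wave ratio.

Γ = (430 − 300)/(430 + 300) = 0.178
VSWR = (1 + 0.178)/(1 − 0.178)

VSWR ≈ 1.43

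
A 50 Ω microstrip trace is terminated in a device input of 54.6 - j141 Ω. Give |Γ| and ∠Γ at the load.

Γ ≈ 0.804 ∠ -34.7°

Γ = (Z_L − Z_0)/(Z_L + Z_0) = (4.6 − j141)/(104.6 − j141)
|Γ| = 141/176 = 0.804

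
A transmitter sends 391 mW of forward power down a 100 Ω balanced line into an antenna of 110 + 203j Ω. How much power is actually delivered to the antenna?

P_delivered ≈ 202 mW

|Γ| = |(10 + j203)/(210 + j203)| = 0.696
|Γ|² = 0.484
P_refl = |Γ|²·P_inc = 189 mW, P_del = (1 − |Γ|²)·P_inc = 202 mW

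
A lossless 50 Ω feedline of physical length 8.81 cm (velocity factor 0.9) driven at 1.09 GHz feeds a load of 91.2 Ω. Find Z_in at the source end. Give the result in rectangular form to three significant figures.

Z_in ≈ 37.3 + j23.1 Ω

λ = v/f = 0.9·c / 1.09 GHz = 0.248 m
βl = 2π·l/λ = 2π × 0.356 = 128°
tan(βl) = tan(128°) = -1.28
Z_in = Z_0·(Z_L + jZ_0·tanβl)/(Z_0 + jZ_L·tanβl)
     = 50·(91.2 − j63.9)/(50 − j117)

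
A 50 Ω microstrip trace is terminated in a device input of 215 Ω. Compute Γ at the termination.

Γ = 0.623

Γ = (Z_L − Z_0)/(Z_L + Z_0) = (215 − 50)/(215 + 50) = 165/265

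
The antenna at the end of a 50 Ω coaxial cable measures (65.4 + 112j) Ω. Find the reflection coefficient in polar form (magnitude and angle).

Γ = (Z_L − Z_0)/(Z_L + Z_0) = (15.4 + j112)/(115.4 + j112)
|Γ| = 113/161 = 0.703

Γ ≈ 0.703 ∠ 38°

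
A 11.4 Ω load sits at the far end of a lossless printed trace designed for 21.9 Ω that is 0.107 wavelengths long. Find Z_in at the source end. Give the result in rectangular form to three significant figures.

Z_in ≈ 15.9 + j10.8 Ω

βl = 2π × 0.107 = 38.5°
tan(βl) = tan(38.5°) = 0.796
Z_in = Z_0·(Z_L + jZ_0·tanβl)/(Z_0 + jZ_L·tanβl)
     = 21.9·(11.4 + j17.4)/(21.9 + j9.07)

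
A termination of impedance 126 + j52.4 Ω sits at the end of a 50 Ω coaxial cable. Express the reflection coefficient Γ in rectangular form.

Γ ≈ 0.478 + j0.155

Γ = (Z_L − Z_0)/(Z_L + Z_0) = (76 + j52.4)/(176 + j52.4)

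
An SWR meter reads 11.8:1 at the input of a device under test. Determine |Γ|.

|Γ| = (S − 1)/(S + 1) = (11.8 − 1)/(11.8 + 1) = 10.8/12.8

|Γ| ≈ 0.844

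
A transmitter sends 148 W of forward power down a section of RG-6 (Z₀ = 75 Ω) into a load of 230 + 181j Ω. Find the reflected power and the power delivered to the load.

|Γ| = |(155 + j181)/(305 + j181)| = 0.672
|Γ|² = 0.451
P_refl = |Γ|²·P_inc = 66.8 W, P_del = (1 − |Γ|²)·P_inc = 81.2 W

P_reflected ≈ 66.8 W; P_delivered ≈ 81.2 W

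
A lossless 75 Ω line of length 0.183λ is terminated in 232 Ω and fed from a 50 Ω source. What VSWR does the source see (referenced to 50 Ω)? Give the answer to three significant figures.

VSWR ≈ 2.54

βl = 2π × 0.183 = 65.9°
tan(βl) = 2.23
Z_in = Z_0·(Z_L + jZ_0·tanβl)/(Z_0 + jZ_L·tanβl) = 28.5 − j29.5 Ω
Γ_s = (Z_in − Z_s)/(Z_in + Z_s) = (-21.5 − j29.5)/(78.5 − j29.5), |Γ_s| = 0.435
VSWR = (1 + |Γ_s|)/(1 − |Γ_s|)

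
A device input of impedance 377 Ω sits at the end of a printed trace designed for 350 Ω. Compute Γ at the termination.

Γ = 0.0371

Γ = (Z_L − Z_0)/(Z_L + Z_0) = (377 − 350)/(377 + 350) = 27/727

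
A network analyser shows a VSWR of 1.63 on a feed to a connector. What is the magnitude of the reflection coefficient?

|Γ| = (S − 1)/(S + 1) = (1.63 − 1)/(1.63 + 1) = 0.63/2.63

|Γ| ≈ 0.24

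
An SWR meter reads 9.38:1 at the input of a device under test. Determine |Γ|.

|Γ| ≈ 0.807

|Γ| = (S − 1)/(S + 1) = (9.38 − 1)/(9.38 + 1) = 8.38/10.4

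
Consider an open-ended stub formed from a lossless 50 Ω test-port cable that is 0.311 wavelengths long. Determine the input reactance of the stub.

βl = 2π × 0.311 = 112°
tan(βl) = -2.48
For an open-ended stub, Z_in = −jZ_0·cot(βl) = −jZ_0/tan(βl)

X_in ≈ 20.2 Ω (inductive)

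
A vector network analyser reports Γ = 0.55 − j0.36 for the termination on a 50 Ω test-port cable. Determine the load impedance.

Z_L = Z_0·(1 + Γ)/(1 − Γ) = 50·(1.55 − j0.36)/(0.45 + j0.36)

Z_L ≈ 85.5 − j108 Ω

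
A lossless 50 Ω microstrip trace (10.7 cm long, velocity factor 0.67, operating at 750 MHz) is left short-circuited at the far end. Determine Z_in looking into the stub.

Z_in ≈ −j36.7 Ω

λ = v/f = 0.67·c / 750 MHz = 0.268 m
βl = 2π·l/λ = 2π × 0.399 = 144°
tan(βl) = -0.734
For a short-circuited stub, Z_in = jZ_0·tan(βl)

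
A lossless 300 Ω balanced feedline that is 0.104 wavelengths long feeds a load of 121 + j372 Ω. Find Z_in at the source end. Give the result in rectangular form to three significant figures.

βl = 2π × 0.104 = 37.4°
tan(βl) = tan(37.4°) = 0.766
Z_in = Z_0·(Z_L + jZ_0·tanβl)/(Z_0 + jZ_L·tanβl)
     = 300·(121 + j602)/(15.2 + j92.6)

Z_in ≈ 1960 − j70.8 Ω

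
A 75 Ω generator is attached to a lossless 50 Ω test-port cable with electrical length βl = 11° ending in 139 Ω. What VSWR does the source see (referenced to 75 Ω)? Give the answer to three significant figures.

VSWR ≈ 1.95

tan(βl) = 0.194
Z_in = Z_0·(Z_L + jZ_0·tanβl)/(Z_0 + jZ_L·tanβl) = 112 − j50.6 Ω
Γ_s = (Z_in − Z_s)/(Z_in + Z_s) = (36.6 − j50.6)/(187 − j50.6), |Γ_s| = 0.323
VSWR = (1 + |Γ_s|)/(1 − |Γ_s|)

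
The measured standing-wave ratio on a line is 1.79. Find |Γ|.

|Γ| = (S − 1)/(S + 1) = (1.79 − 1)/(1.79 + 1) = 0.79/2.79

|Γ| ≈ 0.283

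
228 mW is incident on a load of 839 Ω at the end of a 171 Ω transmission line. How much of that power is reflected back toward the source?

Γ = (839 − 171)/(839 + 171) = 0.661
|Γ|² = 0.437
P_refl = |Γ|²·P_inc = 99.7 mW, P_del = (1 − |Γ|²)·P_inc = 128 mW

P_reflected ≈ 99.7 mW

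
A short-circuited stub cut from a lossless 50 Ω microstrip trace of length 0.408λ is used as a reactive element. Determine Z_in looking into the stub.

Z_in ≈ −j32.6 Ω

βl = 2π × 0.408 = 147°
tan(βl) = -0.652
For a short-circuited stub, Z_in = jZ_0·tan(βl)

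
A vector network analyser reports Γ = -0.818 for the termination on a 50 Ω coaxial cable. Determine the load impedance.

Z_L = Z_0·(1 + Γ)/(1 − Γ) = 50·(0.182)/(1.82)

Z_L ≈ 5.01 Ω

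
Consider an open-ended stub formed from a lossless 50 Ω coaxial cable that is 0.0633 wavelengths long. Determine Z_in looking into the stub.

Z_in ≈ −j119 Ω

βl = 2π × 0.0633 = 22.8°
tan(βl) = 0.42
For an open-ended stub, Z_in = −jZ_0·cot(βl) = −jZ_0/tan(βl)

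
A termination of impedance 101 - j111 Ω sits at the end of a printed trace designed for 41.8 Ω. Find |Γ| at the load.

|Γ| ≈ 0.696

Γ = (Z_L − Z_0)/(Z_L + Z_0) = (59.2 − j111)/(142.8 − j111)
|Γ| = 126/181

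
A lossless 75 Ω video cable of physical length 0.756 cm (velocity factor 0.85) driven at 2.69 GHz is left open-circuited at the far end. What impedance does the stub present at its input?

λ = v/f = 0.85·c / 2.69 GHz = 0.0948 m
βl = 2π·l/λ = 2π × 0.0798 = 28.7°
tan(βl) = 0.548
For an open-circuited stub, Z_in = −jZ_0·cot(βl) = −jZ_0/tan(βl)

Z_in ≈ −j137 Ω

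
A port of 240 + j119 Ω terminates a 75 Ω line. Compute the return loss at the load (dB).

RL ≈ 4.38 dB

Γ = (165 + j119)/(315 + j119), |Γ| = 0.604
RL = −20·log₁₀|Γ| = −20·log₁₀(0.604)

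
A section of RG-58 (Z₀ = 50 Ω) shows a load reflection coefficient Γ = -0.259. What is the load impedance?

Z_L = Z_0·(1 + Γ)/(1 − Γ) = 50·(0.741)/(1.26)

Z_L ≈ 29.4 Ω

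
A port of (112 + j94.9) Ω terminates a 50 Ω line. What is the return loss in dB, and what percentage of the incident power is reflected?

Γ = (62 + j94.9)/(162 + j94.9), |Γ| = 0.604
RL = −20·log₁₀(0.604) = 4.38 dB
P_refl/P_inc = |Γ|² = 0.365

RL ≈ 4.38 dB; 36.5% of incident power reflected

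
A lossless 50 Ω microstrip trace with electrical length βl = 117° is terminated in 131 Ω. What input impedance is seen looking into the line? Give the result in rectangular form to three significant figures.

tan(βl) = tan(117°) = -1.96
Z_in = Z_0·(Z_L + jZ_0·tanβl)/(Z_0 + jZ_L·tanβl)
     = 50·(131 − j98.1)/(50 − j257)

Z_in ≈ 23.2 + j21 Ω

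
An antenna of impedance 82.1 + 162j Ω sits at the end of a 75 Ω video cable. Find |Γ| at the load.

|Γ| ≈ 0.719

Γ = (Z_L − Z_0)/(Z_L + Z_0) = (7.1 + j162)/(157.1 + j162)
|Γ| = 162/226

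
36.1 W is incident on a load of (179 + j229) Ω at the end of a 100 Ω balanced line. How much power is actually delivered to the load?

|Γ| = |(79 + j229)/(279 + j229)| = 0.671
|Γ|² = 0.45
P_refl = |Γ|²·P_inc = 16.3 W, P_del = (1 − |Γ|²)·P_inc = 19.8 W

P_delivered ≈ 19.8 W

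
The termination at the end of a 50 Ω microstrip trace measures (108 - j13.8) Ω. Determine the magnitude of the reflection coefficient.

Γ = (Z_L − Z_0)/(Z_L + Z_0) = (58 − j13.8)/(158 − j13.8)
|Γ| = 59.6/159

|Γ| ≈ 0.376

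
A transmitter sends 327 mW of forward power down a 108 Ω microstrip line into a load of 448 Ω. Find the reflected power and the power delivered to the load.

P_reflected ≈ 122 mW; P_delivered ≈ 205 mW

Γ = (448 − 108)/(448 + 108) = 0.612
|Γ|² = 0.374
P_refl = |Γ|²·P_inc = 122 mW, P_del = (1 − |Γ|²)·P_inc = 205 mW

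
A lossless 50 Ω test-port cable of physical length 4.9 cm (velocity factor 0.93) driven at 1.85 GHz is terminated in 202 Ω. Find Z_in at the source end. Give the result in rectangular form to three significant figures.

Z_in ≈ 15.3 + j23.5 Ω

λ = v/f = 0.93·c / 1.85 GHz = 0.151 m
βl = 2π·l/λ = 2π × 0.325 = 117°
tan(βl) = tan(117°) = -1.97
Z_in = Z_0·(Z_L + jZ_0·tanβl)/(Z_0 + jZ_L·tanβl)
     = 50·(202 − j98.3)/(50 − j397)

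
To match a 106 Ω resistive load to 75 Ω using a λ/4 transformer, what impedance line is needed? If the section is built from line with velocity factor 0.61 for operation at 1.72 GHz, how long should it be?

Z_qwt ≈ 89.2 Ω; length ≈ 2.66 cm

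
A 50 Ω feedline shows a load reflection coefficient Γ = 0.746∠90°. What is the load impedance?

Z_L ≈ 14.2 + j47.9 Ω

Z_L = Z_0·(1 + Γ)/(1 − Γ) = 50·(1 + j0.746)/(1 − j0.746)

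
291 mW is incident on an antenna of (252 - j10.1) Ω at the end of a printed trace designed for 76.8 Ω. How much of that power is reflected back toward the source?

|Γ| = |(175.2 − j10.1)/(328.8 − j10.1)| = 0.533
|Γ|² = 0.285
P_refl = |Γ|²·P_inc = 82.8 mW, P_del = (1 − |Γ|²)·P_inc = 208 mW

P_reflected ≈ 82.8 mW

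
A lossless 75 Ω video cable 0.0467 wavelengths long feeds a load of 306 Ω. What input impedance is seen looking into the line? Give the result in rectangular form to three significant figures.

βl = 2π × 0.0467 = 16.8°
tan(βl) = tan(16.8°) = 0.302
Z_in = Z_0·(Z_L + jZ_0·tanβl)/(Z_0 + jZ_L·tanβl)
     = 75·(306 + j22.7)/(75 + j92.5)

Z_in ≈ 133 − j141 Ω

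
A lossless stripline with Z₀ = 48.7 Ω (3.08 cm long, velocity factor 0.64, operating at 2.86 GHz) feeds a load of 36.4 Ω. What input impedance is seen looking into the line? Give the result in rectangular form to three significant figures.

λ = v/f = 0.64·c / 2.86 GHz = 0.0671 m
βl = 2π·l/λ = 2π × 0.459 = 165°
tan(βl) = tan(165°) = -0.265
Z_in = Z_0·(Z_L + jZ_0·tanβl)/(Z_0 + jZ_L·tanβl)
     = 48.7·(36.4 − j12.9)/(48.7 − j9.64)

Z_in ≈ 37.5 − j5.48 Ω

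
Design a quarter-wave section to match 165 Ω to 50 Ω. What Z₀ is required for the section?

Z_qwt = √(Z_0·R_L) = √(50 × 165) = √8250

Z_qwt ≈ 90.8 Ω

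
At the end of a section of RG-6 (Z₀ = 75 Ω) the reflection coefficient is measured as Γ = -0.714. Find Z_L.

Z_L ≈ 12.5 Ω

Z_L = Z_0·(1 + Γ)/(1 − Γ) = 75·(0.286)/(1.71)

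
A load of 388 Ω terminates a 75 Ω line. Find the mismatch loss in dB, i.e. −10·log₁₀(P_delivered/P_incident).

Γ = (388 − 75)/(388 + 75) = 0.676
|Γ|² = 0.457, so P_del/P_inc = 1 − |Γ|² = 0.543
ML = −10·log₁₀(1 − |Γ|²)

mismatch loss ≈ 2.65 dB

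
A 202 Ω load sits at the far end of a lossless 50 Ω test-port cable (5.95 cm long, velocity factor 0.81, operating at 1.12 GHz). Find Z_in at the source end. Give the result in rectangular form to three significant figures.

Z_in ≈ 12.6 + j7.19 Ω

λ = v/f = 0.81·c / 1.12 GHz = 0.217 m
βl = 2π·l/λ = 2π × 0.274 = 98.7°
tan(βl) = tan(98.7°) = -6.52
Z_in = Z_0·(Z_L + jZ_0·tanβl)/(Z_0 + jZ_L·tanβl)
     = 50·(202 − j326)/(50 − j1320)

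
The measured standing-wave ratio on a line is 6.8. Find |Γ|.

|Γ| ≈ 0.744

|Γ| = (S − 1)/(S + 1) = (6.8 − 1)/(6.8 + 1) = 5.8/7.8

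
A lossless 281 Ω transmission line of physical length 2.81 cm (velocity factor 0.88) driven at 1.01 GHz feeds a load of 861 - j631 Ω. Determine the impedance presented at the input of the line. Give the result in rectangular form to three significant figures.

Z_in ≈ 102 − j234 Ω

λ = v/f = 0.88·c / 1.01 GHz = 0.261 m
βl = 2π·l/λ = 2π × 0.108 = 38.7°
tan(βl) = tan(38.7°) = 0.801
Z_in = Z_0·(Z_L + jZ_0·tanβl)/(Z_0 + jZ_L·tanβl)
     = 281·(861 − j406)/(787 + j690)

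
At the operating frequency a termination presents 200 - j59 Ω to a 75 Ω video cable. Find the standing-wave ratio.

VSWR ≈ 2.93

Γ = (Z_L − Z_0)/(Z_L + Z_0) = (125 − j59)/(275 − j59)
|Γ| = 138/281 = 0.491
VSWR = (1 + |Γ|)/(1 − |Γ|) = 1.49/0.509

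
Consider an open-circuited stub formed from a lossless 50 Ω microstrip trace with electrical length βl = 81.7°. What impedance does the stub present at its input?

Z_in ≈ −j7.29 Ω

tan(βl) = 6.85
For an open-circuited stub, Z_in = −jZ_0·cot(βl) = −jZ_0/tan(βl)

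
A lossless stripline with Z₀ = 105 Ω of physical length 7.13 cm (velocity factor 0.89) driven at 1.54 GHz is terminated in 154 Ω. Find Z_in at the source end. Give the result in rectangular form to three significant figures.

λ = v/f = 0.89·c / 1.54 GHz = 0.173 m
βl = 2π·l/λ = 2π × 0.411 = 148°
tan(βl) = tan(148°) = -0.624
Z_in = Z_0·(Z_L + jZ_0·tanβl)/(Z_0 + jZ_L·tanβl)
     = 105·(154 − j65.5)/(105 − j96.1)

Z_in ≈ 116 + j41 Ω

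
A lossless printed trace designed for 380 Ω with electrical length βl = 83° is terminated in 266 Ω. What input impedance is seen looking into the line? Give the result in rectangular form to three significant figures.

Z_in ≈ 535 + j47.1 Ω

tan(βl) = tan(83°) = 8.14
Z_in = Z_0·(Z_L + jZ_0·tanβl)/(Z_0 + jZ_L·tanβl)
     = 380·(266 + j3090)/(380 + j2170)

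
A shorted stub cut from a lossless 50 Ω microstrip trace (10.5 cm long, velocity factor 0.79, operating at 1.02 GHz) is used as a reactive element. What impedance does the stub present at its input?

λ = v/f = 0.79·c / 1.02 GHz = 0.232 m
βl = 2π·l/λ = 2π × 0.452 = 163°
tan(βl) = -0.312
For a shorted stub, Z_in = jZ_0·tan(βl)

Z_in ≈ −j15.6 Ω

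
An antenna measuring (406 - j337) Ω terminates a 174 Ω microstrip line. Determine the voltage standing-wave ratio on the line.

Γ = (Z_L − Z_0)/(Z_L + Z_0) = (232 − j337)/(580 − j337)
|Γ| = 409/671 = 0.61
VSWR = (1 + |Γ|)/(1 − |Γ|) = 1.61/0.39

VSWR ≈ 4.13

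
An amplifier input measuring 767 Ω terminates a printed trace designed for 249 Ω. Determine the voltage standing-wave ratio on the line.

VSWR ≈ 3.08

Γ = (767 − 249)/(767 + 249) = 0.51
VSWR = (1 + 0.51)/(1 − 0.51)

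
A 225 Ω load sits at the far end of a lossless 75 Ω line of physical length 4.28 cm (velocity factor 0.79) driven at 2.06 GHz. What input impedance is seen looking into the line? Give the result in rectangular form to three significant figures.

Z_in ≈ 43.7 + j58.2 Ω

λ = v/f = 0.79·c / 2.06 GHz = 0.115 m
βl = 2π·l/λ = 2π × 0.372 = 134°
tan(βl) = tan(134°) = -1.04
Z_in = Z_0·(Z_L + jZ_0·tanβl)/(Z_0 + jZ_L·tanβl)
     = 75·(225 − j77.9)/(75 − j234)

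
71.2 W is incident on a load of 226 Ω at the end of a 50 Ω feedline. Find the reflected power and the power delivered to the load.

P_reflected ≈ 29 W; P_delivered ≈ 42.2 W

Γ = (226 − 50)/(226 + 50) = 0.638
|Γ|² = 0.407
P_refl = |Γ|²·P_inc = 29 W, P_del = (1 − |Γ|²)·P_inc = 42.2 W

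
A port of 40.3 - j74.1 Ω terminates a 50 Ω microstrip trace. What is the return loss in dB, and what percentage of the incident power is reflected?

Γ = (-9.7 − j74.1)/(90.3 − j74.1), |Γ| = 0.64
RL = −20·log₁₀(0.64) = 3.88 dB
P_refl/P_inc = |Γ|² = 0.409

RL ≈ 3.88 dB; 40.9% of incident power reflected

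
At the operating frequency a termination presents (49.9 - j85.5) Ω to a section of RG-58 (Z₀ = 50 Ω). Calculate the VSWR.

VSWR ≈ 4.72

Γ = (Z_L − Z_0)/(Z_L + Z_0) = (-0.1 − j85.5)/(99.9 − j85.5)
|Γ| = 85.5/131 = 0.65
VSWR = (1 + |Γ|)/(1 − |Γ|) = 1.65/0.35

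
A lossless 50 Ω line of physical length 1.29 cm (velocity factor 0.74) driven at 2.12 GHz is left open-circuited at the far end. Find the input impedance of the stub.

λ = v/f = 0.74·c / 2.12 GHz = 0.105 m
βl = 2π·l/λ = 2π × 0.123 = 44.3°
tan(βl) = 0.977
For an open-circuited stub, Z_in = −jZ_0·cot(βl) = −jZ_0/tan(βl)

Z_in ≈ −j51.2 Ω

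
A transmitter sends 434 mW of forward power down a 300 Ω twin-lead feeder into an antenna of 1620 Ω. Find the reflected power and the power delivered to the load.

Γ = (1620 − 300)/(1620 + 300) = 0.688
|Γ|² = 0.473
P_refl = |Γ|²·P_inc = 205 mW, P_del = (1 − |Γ|²)·P_inc = 229 mW

P_reflected ≈ 205 mW; P_delivered ≈ 229 mW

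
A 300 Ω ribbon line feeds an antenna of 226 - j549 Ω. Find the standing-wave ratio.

VSWR ≈ 6.37

Γ = (Z_L − Z_0)/(Z_L + Z_0) = (-74 − j549)/(526 − j549)
|Γ| = 554/760 = 0.729
VSWR = (1 + |Γ|)/(1 − |Γ|) = 1.73/0.271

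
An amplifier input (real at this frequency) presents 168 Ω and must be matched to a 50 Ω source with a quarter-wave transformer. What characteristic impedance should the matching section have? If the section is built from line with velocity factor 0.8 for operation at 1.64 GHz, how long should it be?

Z_qwt ≈ 91.7 Ω; length ≈ 3.66 cm

Z_qwt = √(Z_0·R_L) = √(50 × 168) = √8400
λ = 0.8·c/f = 0.146 m, so l = λ/4 = 0.0366 m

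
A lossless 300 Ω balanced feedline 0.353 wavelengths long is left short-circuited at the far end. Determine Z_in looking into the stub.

βl = 2π × 0.353 = 127°
tan(βl) = -1.32
For a short-circuited stub, Z_in = jZ_0·tan(βl)

Z_in ≈ −j397 Ω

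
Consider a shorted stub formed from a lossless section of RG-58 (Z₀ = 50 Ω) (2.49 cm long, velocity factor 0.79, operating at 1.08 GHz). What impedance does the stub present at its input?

Z_in ≈ +j43.2 Ω

λ = v/f = 0.79·c / 1.08 GHz = 0.219 m
βl = 2π·l/λ = 2π × 0.113 = 40.8°
tan(βl) = 0.865
For a shorted stub, Z_in = jZ_0·tan(βl)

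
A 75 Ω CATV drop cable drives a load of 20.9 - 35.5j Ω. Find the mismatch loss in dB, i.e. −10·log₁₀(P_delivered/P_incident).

mismatch loss ≈ 2.22 dB

Γ = (-54.1 − j35.5)/(95.9 − j35.5), |Γ| = 0.633
|Γ|² = 0.4, so P_del/P_inc = 1 − |Γ|² = 0.6
ML = −10·log₁₀(1 − |Γ|²)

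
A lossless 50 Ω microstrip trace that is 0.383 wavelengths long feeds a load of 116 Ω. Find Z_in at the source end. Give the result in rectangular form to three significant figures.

βl = 2π × 0.383 = 138°
tan(βl) = tan(138°) = -0.904
Z_in = Z_0·(Z_L + jZ_0·tanβl)/(Z_0 + jZ_L·tanβl)
     = 50·(116 − j45.2)/(50 − j105)

Z_in ≈ 39 + j36.7 Ω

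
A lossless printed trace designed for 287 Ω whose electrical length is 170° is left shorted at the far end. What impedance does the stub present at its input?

Z_in ≈ −j50.6 Ω

tan(βl) = -0.176
For a shorted stub, Z_in = jZ_0·tan(βl)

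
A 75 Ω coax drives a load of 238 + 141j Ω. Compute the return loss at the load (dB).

RL ≈ 4.04 dB

Γ = (163 + j141)/(313 + j141), |Γ| = 0.628
RL = −20·log₁₀|Γ| = −20·log₁₀(0.628)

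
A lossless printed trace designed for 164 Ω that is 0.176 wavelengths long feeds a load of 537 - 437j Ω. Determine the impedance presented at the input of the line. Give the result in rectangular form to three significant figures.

βl = 2π × 0.176 = 63.4°
tan(βl) = tan(63.4°) = 1.99
Z_in = Z_0·(Z_L + jZ_0·tanβl)/(Z_0 + jZ_L·tanβl)
     = 164·(537 − j110)/(1040 + j1070)

Z_in ≈ 32.4 − j50.9 Ω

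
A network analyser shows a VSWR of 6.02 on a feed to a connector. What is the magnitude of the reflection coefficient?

|Γ| ≈ 0.715

|Γ| = (S − 1)/(S + 1) = (6.02 − 1)/(6.02 + 1) = 5.02/7.02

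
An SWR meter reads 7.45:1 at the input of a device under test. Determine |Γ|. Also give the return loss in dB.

|Γ| ≈ 0.763; return loss ≈ 2.35 dB

|Γ| = (S − 1)/(S + 1) = (7.45 − 1)/(7.45 + 1) = 6.45/8.45
RL = −20·log₁₀|Γ| = −20·log₁₀(0.763)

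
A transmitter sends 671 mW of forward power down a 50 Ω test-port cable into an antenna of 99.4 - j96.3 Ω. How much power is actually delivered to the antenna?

P_delivered ≈ 422 mW

|Γ| = |(49.4 − j96.3)/(149.4 − j96.3)| = 0.609
|Γ|² = 0.371
P_refl = |Γ|²·P_inc = 249 mW, P_del = (1 − |Γ|²)·P_inc = 422 mW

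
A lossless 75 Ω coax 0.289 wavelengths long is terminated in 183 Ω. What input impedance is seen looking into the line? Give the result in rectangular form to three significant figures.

Z_in ≈ 32.3 + j15.4 Ω

βl = 2π × 0.289 = 104°
tan(βl) = tan(104°) = -4
Z_in = Z_0·(Z_L + jZ_0·tanβl)/(Z_0 + jZ_L·tanβl)
     = 75·(183 − j300)/(75 − j732)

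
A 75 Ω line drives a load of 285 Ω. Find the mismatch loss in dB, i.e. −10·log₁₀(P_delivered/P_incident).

Γ = (285 − 75)/(285 + 75) = 0.583
|Γ|² = 0.34, so P_del/P_inc = 1 − |Γ|² = 0.66
ML = −10·log₁₀(1 − |Γ|²)

mismatch loss ≈ 1.81 dB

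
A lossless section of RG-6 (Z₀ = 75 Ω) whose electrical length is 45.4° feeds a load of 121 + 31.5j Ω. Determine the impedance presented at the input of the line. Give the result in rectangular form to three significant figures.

Z_in ≈ 81.6 − j45.3 Ω

tan(βl) = tan(45.4°) = 1.01
Z_in = Z_0·(Z_L + jZ_0·tanβl)/(Z_0 + jZ_L·tanβl)
     = 75·(121 + j108)/(43.1 + j123)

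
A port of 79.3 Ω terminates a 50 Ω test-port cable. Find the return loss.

RL ≈ 12.9 dB

Γ = (79.3 − 50)/(79.3 + 50) = 0.227
RL = −20·log₁₀|Γ| = −20·log₁₀(0.227)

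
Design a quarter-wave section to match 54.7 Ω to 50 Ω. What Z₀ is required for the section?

Z_qwt ≈ 52.3 Ω

Z_qwt = √(Z_0·R_L) = √(50 × 54.7) = √2735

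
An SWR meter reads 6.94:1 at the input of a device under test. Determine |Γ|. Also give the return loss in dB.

|Γ| ≈ 0.748; return loss ≈ 2.52 dB

|Γ| = (S − 1)/(S + 1) = (6.94 − 1)/(6.94 + 1) = 5.94/7.94
RL = −20·log₁₀|Γ| = −20·log₁₀(0.748)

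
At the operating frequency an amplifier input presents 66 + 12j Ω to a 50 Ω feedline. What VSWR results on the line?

VSWR ≈ 1.41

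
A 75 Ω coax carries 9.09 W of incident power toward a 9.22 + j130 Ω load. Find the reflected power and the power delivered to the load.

P_reflected ≈ 8.04 W; P_delivered ≈ 1.05 W

|Γ| = |(-65.78 + j130)/(84.22 + j130)| = 0.941
|Γ|² = 0.885
P_refl = |Γ|²·P_inc = 8.04 W, P_del = (1 − |Γ|²)·P_inc = 1.05 W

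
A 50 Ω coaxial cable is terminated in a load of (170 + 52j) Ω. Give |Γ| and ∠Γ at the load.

Γ ≈ 0.579 ∠ 10.1°

Γ = (Z_L − Z_0)/(Z_L + Z_0) = (120 + j52)/(220 + j52)
|Γ| = 131/226 = 0.579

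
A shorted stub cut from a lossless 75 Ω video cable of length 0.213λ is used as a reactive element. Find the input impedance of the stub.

βl = 2π × 0.213 = 76.7°
tan(βl) = 4.22
For a shorted stub, Z_in = jZ_0·tan(βl)

Z_in ≈ +j317 Ω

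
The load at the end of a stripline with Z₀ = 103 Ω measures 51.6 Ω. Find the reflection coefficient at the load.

Γ = -0.332

Γ = (Z_L − Z_0)/(Z_L + Z_0) = (51.6 − 103)/(51.6 + 103) = -51.4/154.6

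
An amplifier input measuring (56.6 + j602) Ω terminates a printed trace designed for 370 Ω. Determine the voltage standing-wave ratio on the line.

VSWR ≈ 24

Γ = (Z_L − Z_0)/(Z_L + Z_0) = (-313.4 + j602)/(426.6 + j602)
|Γ| = 679/738 = 0.92
VSWR = (1 + |Γ|)/(1 − |Γ|) = 1.92/0.0801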